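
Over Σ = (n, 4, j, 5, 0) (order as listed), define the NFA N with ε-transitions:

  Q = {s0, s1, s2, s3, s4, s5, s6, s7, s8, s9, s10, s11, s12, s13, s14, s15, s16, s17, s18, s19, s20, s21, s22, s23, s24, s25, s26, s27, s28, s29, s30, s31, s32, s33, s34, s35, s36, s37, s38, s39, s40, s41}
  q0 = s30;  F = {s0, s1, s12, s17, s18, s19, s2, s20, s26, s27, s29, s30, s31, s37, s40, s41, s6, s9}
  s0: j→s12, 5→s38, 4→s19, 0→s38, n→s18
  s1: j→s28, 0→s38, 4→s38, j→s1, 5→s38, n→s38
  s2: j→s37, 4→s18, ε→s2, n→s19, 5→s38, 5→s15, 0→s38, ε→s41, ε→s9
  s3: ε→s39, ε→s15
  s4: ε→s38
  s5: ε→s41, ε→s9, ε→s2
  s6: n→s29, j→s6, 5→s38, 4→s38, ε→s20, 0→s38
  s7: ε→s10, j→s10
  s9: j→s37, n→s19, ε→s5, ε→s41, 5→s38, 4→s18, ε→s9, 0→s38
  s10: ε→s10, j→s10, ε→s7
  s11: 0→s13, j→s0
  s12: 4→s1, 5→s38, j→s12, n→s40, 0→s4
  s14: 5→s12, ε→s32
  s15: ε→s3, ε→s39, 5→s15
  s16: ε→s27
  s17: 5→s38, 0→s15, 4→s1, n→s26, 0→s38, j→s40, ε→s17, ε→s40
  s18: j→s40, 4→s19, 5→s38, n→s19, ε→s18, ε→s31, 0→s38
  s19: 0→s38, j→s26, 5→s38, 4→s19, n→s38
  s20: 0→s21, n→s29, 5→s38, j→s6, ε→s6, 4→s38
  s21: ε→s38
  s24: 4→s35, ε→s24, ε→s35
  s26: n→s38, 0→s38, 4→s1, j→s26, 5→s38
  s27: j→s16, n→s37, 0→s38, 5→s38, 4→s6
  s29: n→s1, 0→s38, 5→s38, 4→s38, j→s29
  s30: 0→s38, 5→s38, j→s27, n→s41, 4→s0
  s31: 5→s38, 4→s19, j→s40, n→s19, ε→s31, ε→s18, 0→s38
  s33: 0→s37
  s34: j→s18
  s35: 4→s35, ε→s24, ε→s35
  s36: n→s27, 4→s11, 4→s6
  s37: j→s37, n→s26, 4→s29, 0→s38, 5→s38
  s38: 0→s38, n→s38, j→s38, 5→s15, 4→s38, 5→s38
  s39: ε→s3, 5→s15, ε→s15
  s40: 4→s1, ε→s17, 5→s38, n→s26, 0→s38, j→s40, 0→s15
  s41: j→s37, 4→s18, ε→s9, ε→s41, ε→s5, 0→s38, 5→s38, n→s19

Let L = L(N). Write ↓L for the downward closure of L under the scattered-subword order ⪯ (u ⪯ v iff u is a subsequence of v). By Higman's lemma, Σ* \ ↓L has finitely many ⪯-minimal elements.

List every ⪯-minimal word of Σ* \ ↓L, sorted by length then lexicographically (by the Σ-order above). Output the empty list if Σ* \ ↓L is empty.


Antichain: [5, 0, nnn, 44n, j44].

|Q|=42, |F|=18, |δ|=152 (38 ε).
min D↑ (14 st, q0=0, F={4}): 0:n→1,4→2,j→3,5→4,0→4 1:n→5,4→6,j→7,5→4,0→4 2:n→6,4→5,j→8,5→4,0→4 3:n→7,4→9,j→3,5→4,0→4 4:n→4,4→4,j→4,5→4,0→4 5:n→4,4→5,j→10,5→4,0→4 6:n→5,4→5,j→11,5→4,0→4 7:n→10,4→12,j→7,5→4,0→4 8:n→11,4→13,j→8,5→4,0→4 9:n→12,4→4,j→9,5→4,0→4 10:n→4,4→13,j→10,5→4,0→4 11:n→10,4→13,j→11,5→4,0→4 12:n→13,4→4,j→12,5→4,0→4 13:n→4,4→4,j→13,5→4,0→4 [Hopcroft].
'5': N↓-sim [27, 4] end={s15,s3,s38,s39} ∉↓L; 1/1 deletions ∈↓L.
'0': |S_i|=[27, 6] end={s15,s21,s3,s38,s39,s4} ∉↓L; 1/1 deletions ∈↓L.
'nnn': run [27, 18, 8, 4] end={s15,s3,s38,s39} rej; 3/3 single-dels accept.
'44n': |S_i|=[27, 19, 8, 4] end={s15,s3,s38,s39} ∉↓L; 3/3 deletions ∈↓L.
'j44': N↓-sim [27, 18, 10, 4] end={s15,s3,s38,s39} — reject; 3/3 del acc.
5 minimals (antichain).


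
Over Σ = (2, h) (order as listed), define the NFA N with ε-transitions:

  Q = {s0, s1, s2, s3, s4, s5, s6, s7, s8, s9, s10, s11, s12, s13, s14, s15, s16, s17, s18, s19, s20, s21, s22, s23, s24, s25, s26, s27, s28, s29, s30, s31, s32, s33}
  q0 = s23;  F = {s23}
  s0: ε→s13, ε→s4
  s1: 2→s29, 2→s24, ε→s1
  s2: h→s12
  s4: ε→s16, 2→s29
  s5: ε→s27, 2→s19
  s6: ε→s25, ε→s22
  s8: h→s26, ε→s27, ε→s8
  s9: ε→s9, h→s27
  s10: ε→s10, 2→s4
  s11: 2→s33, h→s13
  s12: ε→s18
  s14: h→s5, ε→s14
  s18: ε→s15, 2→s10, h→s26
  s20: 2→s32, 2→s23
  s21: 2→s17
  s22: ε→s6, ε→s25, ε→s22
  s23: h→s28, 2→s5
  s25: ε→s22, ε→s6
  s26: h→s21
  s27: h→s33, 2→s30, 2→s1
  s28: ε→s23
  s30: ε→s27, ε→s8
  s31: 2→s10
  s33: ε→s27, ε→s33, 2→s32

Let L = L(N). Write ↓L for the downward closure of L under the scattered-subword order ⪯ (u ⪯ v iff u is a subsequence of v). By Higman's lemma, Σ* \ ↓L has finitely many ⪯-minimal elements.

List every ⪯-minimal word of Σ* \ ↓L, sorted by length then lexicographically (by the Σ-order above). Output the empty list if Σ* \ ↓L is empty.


Antichain: [2].

|Q|=34, |F|=1, |δ|=48 (24 ε).
min D↑ (2 st, q0=0, F={1}): 0:2→1,h→0 1:2→1,h→1 (ε-aug+det+¬).
'2': |S_i|=[15, 13] end={s1,s17,s19,s21,s24,s26,s27,s29,s30,s32,s33,s5,…} ∉↓L; 1/1 single-dels accept.
1 words, ⪯-incomp.


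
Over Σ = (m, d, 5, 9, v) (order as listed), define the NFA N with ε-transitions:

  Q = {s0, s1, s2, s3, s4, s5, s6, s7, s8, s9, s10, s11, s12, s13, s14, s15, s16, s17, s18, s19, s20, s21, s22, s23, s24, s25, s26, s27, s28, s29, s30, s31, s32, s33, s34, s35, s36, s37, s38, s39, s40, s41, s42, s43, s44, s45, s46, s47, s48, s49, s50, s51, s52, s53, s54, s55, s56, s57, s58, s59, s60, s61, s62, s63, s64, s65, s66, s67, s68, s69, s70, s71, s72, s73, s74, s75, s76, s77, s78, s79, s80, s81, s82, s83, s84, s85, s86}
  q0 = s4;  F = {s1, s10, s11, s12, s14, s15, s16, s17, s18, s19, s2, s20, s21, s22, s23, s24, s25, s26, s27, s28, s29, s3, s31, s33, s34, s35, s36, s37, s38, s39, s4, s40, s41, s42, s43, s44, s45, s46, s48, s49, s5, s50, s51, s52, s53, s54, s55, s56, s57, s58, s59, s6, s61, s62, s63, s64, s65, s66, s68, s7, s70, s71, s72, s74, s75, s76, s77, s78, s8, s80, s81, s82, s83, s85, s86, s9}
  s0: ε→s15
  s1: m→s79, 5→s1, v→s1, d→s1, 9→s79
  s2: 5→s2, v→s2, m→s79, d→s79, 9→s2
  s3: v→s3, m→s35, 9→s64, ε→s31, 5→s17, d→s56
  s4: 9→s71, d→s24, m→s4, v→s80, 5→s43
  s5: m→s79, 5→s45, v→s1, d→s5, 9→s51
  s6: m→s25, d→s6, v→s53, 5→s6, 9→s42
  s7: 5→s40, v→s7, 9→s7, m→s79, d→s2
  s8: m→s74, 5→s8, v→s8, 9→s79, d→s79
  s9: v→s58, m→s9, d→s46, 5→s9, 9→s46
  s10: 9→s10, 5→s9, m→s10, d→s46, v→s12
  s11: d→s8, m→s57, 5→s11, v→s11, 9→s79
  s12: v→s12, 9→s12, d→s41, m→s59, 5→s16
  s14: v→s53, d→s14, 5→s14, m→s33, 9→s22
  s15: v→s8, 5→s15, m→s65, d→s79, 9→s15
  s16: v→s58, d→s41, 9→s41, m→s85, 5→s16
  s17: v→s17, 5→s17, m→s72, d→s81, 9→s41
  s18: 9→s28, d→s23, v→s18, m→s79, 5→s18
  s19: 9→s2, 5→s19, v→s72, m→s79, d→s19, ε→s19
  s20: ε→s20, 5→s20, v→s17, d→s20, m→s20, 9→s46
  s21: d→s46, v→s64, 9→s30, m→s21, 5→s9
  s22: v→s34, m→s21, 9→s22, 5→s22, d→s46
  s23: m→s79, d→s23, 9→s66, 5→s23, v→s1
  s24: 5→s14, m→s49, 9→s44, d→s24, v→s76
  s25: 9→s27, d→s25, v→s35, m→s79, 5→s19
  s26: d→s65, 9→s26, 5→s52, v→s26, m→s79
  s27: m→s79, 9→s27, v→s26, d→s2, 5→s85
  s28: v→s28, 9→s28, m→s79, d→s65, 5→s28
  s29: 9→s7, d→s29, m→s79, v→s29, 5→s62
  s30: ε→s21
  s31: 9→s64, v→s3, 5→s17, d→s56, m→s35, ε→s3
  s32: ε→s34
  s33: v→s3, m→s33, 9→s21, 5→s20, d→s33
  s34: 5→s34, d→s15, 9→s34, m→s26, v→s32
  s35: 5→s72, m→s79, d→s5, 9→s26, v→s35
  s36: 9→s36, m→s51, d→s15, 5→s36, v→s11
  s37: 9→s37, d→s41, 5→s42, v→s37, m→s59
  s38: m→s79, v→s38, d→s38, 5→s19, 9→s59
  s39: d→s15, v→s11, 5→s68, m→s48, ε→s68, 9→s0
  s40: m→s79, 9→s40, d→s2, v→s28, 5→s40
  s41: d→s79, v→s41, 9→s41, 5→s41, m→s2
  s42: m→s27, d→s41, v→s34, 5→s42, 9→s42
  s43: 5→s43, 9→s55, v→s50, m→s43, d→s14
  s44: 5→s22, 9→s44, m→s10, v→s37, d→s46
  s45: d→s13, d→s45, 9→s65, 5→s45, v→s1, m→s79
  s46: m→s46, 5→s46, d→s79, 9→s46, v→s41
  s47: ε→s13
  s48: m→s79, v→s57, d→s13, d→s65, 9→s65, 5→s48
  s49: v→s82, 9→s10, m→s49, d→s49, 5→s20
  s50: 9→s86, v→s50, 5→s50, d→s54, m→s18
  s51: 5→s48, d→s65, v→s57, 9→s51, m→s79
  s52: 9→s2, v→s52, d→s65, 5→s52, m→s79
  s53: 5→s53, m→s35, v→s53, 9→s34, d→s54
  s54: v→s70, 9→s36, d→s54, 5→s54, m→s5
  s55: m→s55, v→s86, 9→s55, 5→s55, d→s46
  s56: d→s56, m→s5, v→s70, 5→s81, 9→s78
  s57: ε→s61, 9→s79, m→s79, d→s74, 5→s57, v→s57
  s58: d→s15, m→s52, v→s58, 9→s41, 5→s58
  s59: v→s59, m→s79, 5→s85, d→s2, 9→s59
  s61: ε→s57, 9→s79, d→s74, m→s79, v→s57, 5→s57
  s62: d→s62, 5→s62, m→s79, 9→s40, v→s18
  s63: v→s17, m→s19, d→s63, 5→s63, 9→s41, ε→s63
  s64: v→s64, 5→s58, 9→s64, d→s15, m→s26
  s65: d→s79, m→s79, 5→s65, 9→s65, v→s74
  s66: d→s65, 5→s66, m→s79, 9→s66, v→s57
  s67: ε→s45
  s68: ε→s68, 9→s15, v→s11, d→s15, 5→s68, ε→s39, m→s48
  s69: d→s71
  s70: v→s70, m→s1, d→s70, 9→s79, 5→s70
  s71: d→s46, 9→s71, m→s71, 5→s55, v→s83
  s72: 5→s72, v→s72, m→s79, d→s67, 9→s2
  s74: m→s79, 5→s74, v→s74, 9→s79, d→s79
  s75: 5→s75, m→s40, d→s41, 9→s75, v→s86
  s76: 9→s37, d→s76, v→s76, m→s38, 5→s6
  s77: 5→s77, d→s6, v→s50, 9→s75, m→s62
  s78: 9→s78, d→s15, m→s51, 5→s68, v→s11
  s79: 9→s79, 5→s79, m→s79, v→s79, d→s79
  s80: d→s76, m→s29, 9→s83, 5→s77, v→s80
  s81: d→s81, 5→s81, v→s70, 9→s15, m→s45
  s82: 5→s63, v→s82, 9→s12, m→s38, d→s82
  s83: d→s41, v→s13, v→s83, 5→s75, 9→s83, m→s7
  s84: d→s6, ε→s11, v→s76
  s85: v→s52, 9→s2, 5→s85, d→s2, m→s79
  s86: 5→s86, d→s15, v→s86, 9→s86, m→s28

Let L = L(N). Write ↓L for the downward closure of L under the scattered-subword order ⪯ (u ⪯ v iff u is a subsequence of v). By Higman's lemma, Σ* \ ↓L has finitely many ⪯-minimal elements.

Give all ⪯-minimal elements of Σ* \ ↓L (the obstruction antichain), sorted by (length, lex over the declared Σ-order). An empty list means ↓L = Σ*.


min(Σ*\↓L) = [9dd, vmm, dm59d, 5vdv9].

|Q|=87, |F|=76, |δ|=407 (16 ε).
min D↑ (74 st, q0=0, F={27}): 0:m→0,d→1,5→2,9→3,v→4 1:m→5,d→1,5→6,9→7,v→8 2:m→2,d→6,5→2,9→9,v→10 3:m→3,d→11,5→9,9→3,v→12 4:m→13,d→8,5→14,9→12,v→4 5:m→5,d→5,5→15,9→16,v→17 6:m→18,d→6,5→6,9→19,v→20 7:m→16,d→11,5→19,9→7,v→21 8:m→22,d→8,5→23,9→21,v→8 9:m→9,d→11,5→9,9→9,v→24 10:m→25,d→26,5→10,9→24,v→10 11:m→11,d→27,5→11,9→11,v→28 12:m→29,d→28,5→30,9→12,v→12 13:m→27,d→13,5→31,9→29,v→13 14:m→31,d→23,5→14,9→30,v→10 15:m→15,d→15,5→15,9→11,v→32 16:m→16,d→11,5→33,9→16,v→34 17:m→22,d→17,5→35,9→34,v→17 18:m→18,d→18,5→15,9→36,v→37 19:m→36,d→11,5→19,9→19,v→38 20:m→39,d→26,5→20,9→38,v→20 21:m→40,d→28,5→41,9→21,v→21 22:m→27,d→22,5→42,9→40,v→22 23:m→43,d→23,5→23,9→41,v→20 24:m→44,d→45,5→24,9→24,v→24 25:m→27,d→46,5→25,9→44,v→25 26:m→47,d→26,5→26,9→48,v→49 27:m→27,d→27,5→27,9→27,v→27 28:m→50,d→27,5→28,9→28,v→28 29:m→27,d→50,5→51,9→29,v→29 30:m→51,d→28,5→30,9→30,v→24 31:m→27,d→31,5→31,9→51,v→25 32:m→52,d→53,5→32,9→28,v→32 33:m→33,d→11,5→33,9→11,v→54 34:m→40,d→28,5→55,9→34,v→34 35:m→42,d→35,5→35,9→28,v→32 36:m→36,d→11,5→33,9→36,v→56 37:m→39,d→57,5→32,9→56,v→37 38:m→58,d→45,5→38,9→38,v→38 39:m→27,d→47,5→52,9→58,v→39 40:m→27,d→50,5→59,9→40,v→40 41:m→60,d→28,5→41,9→41,v→38 42:m→27,d→42,5→42,9→50,v→52 43:m→27,d→43,5→42,9→60,v→39 44:m→27,d→61,5→44,9→44,v→44 45:m→61,d→27,5→45,9→45,v→62 46:m→27,d→46,5→46,9→63,v→64 47:m→27,d→47,5→65,9→66,v→64 48:m→66,d→45,5→48,9→48,v→67 49:m→64,d→49,5→49,9→27,v→49 50:m→27,d→27,5→50,9→50,v→50 51:m→27,d→50,5→51,9→51,v→44 52:m→27,d→65,5→52,9→50,v→52 53:m→65,d→53,5→53,9→45,v→49 54:m→68,d→45,5→54,9→28,v→54 55:m→59,d→28,5→55,9→28,v→54 56:m→58,d→45,5→54,9→56,v→56 57:m→47,d→57,5→53,9→69,v→49 58:m→27,d→61,5→68,9→58,v→58 59:m→27,d→50,5→59,9→50,v→68 60:m→27,d→50,5→59,9→60,v→58 61:m→27,d→27,5→61,9→61,v→70 62:m→70,d→27,5→62,9→27,v→62 63:m→27,d→61,5→63,9→63,v→71 64:m→27,d→64,5→64,9→27,v→64 65:m→27,d→65,5→65,9→61,v→64 66:m→27,d→61,5→72,9→66,v→71 67:m→71,d→62,5→67,9→27,v→67 68:m→27,d→61,5→68,9→50,v→68 69:m→66,d→45,5→73,9→69,v→67 70:m→27,d→27,5→70,9→27,v→70 71:m→27,d→70,5→71,9→27,v→71 72:m→27,d→61,5→72,9→61,v→71 73:m→72,d→45,5→73,9→45,v→67 (ε-aug+det+¬).
'9dd': |S_i|=[82, 47, 9, 1] end={s79} rej; 3/3 deletions ∈↓L.
'vmm': run [82, 66, 31, 1] end={s79} — reject; 3/3 deletions ∈↓L.
'dm59d': run [82, 72, 51, 31, 9, 1] end={s79} rej; 5/5 del acc.
'5vdv9': |S_i|=[82, 66, 44, 26, 8, 1] end={s79} ∉↓L; 5/5 deletions ∈↓L.
4 minimals (antichain).


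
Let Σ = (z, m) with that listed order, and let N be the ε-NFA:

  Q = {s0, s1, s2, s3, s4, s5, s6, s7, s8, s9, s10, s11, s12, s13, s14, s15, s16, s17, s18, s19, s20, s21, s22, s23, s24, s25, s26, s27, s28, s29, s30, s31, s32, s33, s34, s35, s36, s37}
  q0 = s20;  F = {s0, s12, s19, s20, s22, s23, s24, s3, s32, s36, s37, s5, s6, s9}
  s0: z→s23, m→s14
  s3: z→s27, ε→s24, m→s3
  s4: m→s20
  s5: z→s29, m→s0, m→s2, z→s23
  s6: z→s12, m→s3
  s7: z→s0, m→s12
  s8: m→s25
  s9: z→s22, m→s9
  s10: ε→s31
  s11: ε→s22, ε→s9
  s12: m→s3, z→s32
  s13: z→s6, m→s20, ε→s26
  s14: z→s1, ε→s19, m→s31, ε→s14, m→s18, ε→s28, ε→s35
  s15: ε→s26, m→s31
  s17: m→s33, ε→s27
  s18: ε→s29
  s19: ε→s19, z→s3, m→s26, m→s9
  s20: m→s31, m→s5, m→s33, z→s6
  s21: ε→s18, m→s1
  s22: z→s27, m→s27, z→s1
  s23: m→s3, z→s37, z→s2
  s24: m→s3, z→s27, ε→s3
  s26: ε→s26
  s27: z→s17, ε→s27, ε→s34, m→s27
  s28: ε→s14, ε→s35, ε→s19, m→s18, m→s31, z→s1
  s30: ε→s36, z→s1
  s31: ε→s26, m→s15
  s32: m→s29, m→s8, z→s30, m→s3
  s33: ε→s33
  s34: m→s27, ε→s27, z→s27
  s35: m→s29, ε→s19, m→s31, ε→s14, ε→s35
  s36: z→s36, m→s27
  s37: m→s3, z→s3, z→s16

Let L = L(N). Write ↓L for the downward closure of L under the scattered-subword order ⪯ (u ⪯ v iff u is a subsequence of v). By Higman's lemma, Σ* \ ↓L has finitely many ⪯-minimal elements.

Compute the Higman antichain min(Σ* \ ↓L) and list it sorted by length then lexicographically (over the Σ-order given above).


Antichain: [zmz, zzzzm, mzzzz, mmmzz, mmmmzm].

|Q|=38, |F|=14, |δ|=89 (28 ε).
min D↑ (14 st, q0=0, F={8}): 0:z→1,m→2 1:z→3,m→4 2:z→5,m→6 3:z→7,m→4 4:z→8,m→4 5:z→9,m→4 6:z→5,m→10 7:z→11,m→4 8:z→8,m→8 9:z→4,m→4 10:z→4,m→12 11:z→11,m→8 12:z→13,m→12 13:z→8,m→8 (ε-aug+det+¬).
'zmz': N↓-sim [32, 20, 9, 4] end={s17,s27,s33,s34} rej; 3/3 del acc.
'zzzzm': N↓-sim [32, 20, 17, 14, 7, 4] end={s17,s27,s33,s34} — reject; 5/5 single-dels accept.
'mzzzz': run [32, 26, 13, 10, 7, 4] end={s17,s27,s33,s34} rej; 5/5 del acc.
'mmmzz': run [32, 26, 24, 18, 8, 5] end={s1,s17,s27,s33,s34} — reject; 5/5 deletions ∈↓L.
'mmmmzm': |S_i|=[32, 26, 24, 18, 14, 6, 4] end={s17,s27,s33,s34} — reject; 6/6 deletions ∈↓L.
5 minimals (antichain).


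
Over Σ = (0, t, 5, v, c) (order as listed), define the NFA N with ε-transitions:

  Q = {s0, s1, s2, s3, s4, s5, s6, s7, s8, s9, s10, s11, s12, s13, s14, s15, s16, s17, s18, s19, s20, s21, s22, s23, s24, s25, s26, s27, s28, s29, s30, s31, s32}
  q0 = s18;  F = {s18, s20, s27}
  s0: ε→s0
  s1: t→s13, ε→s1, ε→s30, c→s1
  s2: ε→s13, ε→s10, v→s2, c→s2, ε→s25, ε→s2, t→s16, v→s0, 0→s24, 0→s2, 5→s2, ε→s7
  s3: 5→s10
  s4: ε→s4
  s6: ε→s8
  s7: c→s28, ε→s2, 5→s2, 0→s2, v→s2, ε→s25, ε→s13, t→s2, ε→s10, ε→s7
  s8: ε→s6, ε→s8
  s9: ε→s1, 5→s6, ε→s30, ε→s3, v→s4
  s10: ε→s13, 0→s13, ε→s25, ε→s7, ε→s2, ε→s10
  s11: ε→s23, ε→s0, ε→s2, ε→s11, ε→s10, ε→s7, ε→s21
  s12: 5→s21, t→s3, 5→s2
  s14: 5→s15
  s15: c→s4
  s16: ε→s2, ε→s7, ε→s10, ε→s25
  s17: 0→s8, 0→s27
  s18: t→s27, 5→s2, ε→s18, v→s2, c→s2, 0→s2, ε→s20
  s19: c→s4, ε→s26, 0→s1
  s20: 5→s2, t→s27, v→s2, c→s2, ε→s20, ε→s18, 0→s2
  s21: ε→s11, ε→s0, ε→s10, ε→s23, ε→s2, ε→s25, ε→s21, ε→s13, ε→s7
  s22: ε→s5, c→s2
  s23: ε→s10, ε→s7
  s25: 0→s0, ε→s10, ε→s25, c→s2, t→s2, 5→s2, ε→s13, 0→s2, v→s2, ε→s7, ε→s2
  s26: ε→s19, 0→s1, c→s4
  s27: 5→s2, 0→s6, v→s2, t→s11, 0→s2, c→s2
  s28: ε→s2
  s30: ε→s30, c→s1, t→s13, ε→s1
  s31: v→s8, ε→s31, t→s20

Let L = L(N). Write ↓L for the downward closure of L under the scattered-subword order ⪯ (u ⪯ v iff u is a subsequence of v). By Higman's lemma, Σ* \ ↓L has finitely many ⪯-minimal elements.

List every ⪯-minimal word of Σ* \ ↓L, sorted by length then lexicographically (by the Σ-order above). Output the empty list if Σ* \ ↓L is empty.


min(Σ*\↓L) = [0, 5, v, c, tt].

|Q|=33, |F|=3, |δ|=119 (63 ε).
min D↑ (3 st, q0=0, F={1}): 0:0→1,t→2,5→1,v→1,c→1 1:0→1,t→1,5→1,v→1,c→1 2:0→1,t→1,5→1,v→1,c→1.
'0': |S_i|=[17, 11] end={s0,s10,s13,s16,s2,s24,s25,s28,s6,s7,s8} rej; 1/1 deletions ∈↓L.
'5': |S_i|=[17, 9] end={s0,s10,s13,s16,s2,s24,s25,s28,s7} rej; 1/1 del acc.
'v': run [17, 9] end={s0,s10,s13,s16,s2,s24,s25,s28,s7} rej; 1/1 deletions ∈↓L.
'c': run [17, 9] end={s0,s10,s13,s16,s2,s24,s25,s28,s7} — reject; 1/1 deletions ∈↓L.
'tt': N↓-sim [17, 15, 12] end={s0,s10,s11,s13,s16,s2,s21,s23,s24,s25,s28,s7} — reject; 2/2 single-dels accept.
5 words, ⪯-incomp.


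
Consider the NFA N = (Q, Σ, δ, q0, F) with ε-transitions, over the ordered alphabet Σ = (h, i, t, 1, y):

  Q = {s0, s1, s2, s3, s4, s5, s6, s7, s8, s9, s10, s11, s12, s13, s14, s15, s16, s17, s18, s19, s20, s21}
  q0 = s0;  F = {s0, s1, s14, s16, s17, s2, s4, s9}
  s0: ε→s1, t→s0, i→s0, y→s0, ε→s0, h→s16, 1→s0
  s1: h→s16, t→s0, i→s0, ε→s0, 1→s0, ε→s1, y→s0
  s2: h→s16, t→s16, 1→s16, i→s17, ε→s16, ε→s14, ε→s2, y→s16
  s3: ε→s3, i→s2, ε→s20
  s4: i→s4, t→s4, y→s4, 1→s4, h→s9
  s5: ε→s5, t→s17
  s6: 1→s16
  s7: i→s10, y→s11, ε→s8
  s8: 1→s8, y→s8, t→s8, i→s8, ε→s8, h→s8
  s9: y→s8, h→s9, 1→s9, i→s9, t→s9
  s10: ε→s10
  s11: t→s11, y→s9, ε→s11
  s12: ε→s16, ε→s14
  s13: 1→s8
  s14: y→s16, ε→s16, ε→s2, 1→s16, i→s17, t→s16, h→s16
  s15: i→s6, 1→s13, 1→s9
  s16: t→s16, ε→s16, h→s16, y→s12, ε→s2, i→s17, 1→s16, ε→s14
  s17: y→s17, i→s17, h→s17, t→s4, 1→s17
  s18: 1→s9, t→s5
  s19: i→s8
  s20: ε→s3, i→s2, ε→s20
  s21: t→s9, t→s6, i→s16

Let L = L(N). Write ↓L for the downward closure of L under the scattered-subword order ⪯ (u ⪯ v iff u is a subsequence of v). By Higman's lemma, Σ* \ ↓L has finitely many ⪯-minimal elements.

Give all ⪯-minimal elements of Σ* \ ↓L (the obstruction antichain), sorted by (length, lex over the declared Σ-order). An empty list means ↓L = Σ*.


|Q|=22, |F|=8, |δ|=86 (23 ε).
min D↑ (6 st, q0=0, F={5}): 0:h→1,i→0,t→0,1→0,y→0 1:h→1,i→2,t→1,1→1,y→1 2:h→2,i→2,t→3,1→2,y→2 3:h→4,i→3,t→3,1→3,y→3 4:h→4,i→4,t→4,1→4,y→5 5:h→5,i→5,t→5,1→5,y→5.
'hithy': run [10, 8, 4, 3, 2, 1] end={s8} rej; 5/5 deletions ∈↓L.
1 words, ⪯-incomp.

Antichain: [hithy].


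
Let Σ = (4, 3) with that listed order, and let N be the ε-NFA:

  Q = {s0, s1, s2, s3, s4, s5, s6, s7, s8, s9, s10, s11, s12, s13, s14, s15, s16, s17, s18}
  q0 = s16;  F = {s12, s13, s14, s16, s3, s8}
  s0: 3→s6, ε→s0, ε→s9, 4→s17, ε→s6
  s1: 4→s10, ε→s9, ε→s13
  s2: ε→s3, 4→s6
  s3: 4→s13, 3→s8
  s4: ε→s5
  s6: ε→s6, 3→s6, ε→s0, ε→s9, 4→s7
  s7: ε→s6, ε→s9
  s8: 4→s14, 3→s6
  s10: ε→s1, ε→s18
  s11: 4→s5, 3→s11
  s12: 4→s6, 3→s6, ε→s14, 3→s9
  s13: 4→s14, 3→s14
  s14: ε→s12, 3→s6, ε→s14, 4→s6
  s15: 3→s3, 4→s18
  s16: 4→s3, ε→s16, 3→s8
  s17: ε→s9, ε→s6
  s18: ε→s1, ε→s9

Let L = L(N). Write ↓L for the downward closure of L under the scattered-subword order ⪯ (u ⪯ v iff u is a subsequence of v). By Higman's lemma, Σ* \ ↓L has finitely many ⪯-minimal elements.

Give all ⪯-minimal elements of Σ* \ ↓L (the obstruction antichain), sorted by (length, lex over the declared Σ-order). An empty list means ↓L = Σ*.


|Q|=19, |F|=6, |δ|=45 (22 ε).
min D↑ (6 st, q0=0, F={5}): 0:4→1,3→2 1:4→3,3→2 2:4→4,3→5 3:4→4,3→4 4:4→5,3→5 5:4→5,3→5.
'33': |S_i|=[11, 8, 5] end={s0,s17,s6,s7,s9} ∉↓L; 2/2 single-dels accept.
'344': run [11, 8, 7, 5] end={s0,s17,s6,s7,s9} — reject; 3/3 del acc.
'4444': |S_i|=[11, 10, 8, 7, 5] end={s0,s17,s6,s7,s9} rej; 4/4 del acc.
'4443': run [11, 10, 8, 7, 5] end={s0,s17,s6,s7,s9} — reject; 4/4 single-dels accept.
'4434': |S_i|=[11, 10, 8, 7, 5] end={s0,s17,s6,s7,s9} ∉↓L; 4/4 single-dels accept.
5 minimals (antichain).

Antichain: [33, 344, 4444, 4443, 4434].


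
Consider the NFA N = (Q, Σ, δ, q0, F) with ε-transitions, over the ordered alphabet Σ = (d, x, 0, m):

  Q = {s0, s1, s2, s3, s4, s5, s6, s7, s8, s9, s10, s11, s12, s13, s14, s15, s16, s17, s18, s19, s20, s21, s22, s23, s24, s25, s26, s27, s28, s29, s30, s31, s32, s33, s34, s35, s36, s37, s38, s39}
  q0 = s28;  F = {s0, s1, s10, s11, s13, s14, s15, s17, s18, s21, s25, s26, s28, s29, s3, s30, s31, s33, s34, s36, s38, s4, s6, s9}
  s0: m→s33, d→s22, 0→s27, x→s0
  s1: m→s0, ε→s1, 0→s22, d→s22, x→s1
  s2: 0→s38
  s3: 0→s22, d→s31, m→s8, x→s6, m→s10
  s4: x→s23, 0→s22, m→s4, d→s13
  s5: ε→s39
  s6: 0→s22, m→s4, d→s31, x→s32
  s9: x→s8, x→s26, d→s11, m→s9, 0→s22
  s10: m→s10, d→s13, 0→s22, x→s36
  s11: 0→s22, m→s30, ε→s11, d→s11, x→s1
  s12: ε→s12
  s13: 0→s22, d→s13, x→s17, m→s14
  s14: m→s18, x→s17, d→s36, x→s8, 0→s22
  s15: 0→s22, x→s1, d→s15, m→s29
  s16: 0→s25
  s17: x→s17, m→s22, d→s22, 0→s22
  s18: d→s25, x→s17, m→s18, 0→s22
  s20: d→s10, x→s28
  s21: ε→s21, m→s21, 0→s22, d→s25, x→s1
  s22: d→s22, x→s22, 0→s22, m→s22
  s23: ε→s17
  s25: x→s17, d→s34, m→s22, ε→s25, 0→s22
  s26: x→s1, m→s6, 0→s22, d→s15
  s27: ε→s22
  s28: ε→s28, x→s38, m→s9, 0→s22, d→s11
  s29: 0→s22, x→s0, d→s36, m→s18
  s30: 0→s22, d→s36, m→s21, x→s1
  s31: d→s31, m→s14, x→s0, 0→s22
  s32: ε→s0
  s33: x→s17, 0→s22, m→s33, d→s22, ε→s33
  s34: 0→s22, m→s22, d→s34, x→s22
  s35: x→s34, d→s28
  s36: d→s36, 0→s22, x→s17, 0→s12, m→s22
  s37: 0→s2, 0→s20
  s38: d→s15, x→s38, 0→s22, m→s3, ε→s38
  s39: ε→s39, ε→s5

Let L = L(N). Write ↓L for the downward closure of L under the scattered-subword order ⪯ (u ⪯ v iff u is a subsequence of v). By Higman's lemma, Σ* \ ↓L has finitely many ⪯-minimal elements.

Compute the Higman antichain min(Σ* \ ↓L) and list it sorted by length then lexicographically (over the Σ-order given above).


|Q|=40, |F|=24, |δ|=126 (14 ε).
min D↑ (25 st, q0=0, F={3}): 0:d→1,x→2,0→3,m→4 1:d→1,x→5,0→3,m→6 2:d→7,x→2,0→3,m→8 3:d→3,x→3,0→3,m→3 4:d→1,x→9,0→3,m→4 5:d→3,x→5,0→3,m→10 6:d→11,x→5,0→3,m→12 7:d→7,x→5,0→3,m→13 8:d→14,x→15,0→3,m→16 9:d→7,x→5,0→3,m→15 10:d→3,x→10,0→3,m→17 11:d→11,x→18,0→3,m→3 12:d→19,x→5,0→3,m→12 13:d→11,x→10,0→3,m→20 14:d→14,x→10,0→3,m→21 15:d→14,x→10,0→3,m→22 16:d→23,x→11,0→3,m→16 17:d→3,x→18,0→3,m→17 18:d→3,x→18,0→3,m→3 19:d→24,x→18,0→3,m→3 20:d→19,x→18,0→3,m→20 21:d→11,x→18,0→3,m→20 22:d→23,x→18,0→3,m→22 23:d→23,x→18,0→3,m→21 24:d→24,x→3,0→3,m→3 (ε-aug+det+¬).
'0': |S_i|=[30, 3] end={s12,s22,s27} ∉↓L; 1/1 del acc.
'dxd': N↓-sim [30, 20, 7, 1] end={s22} rej; 3/3 del acc.
'dmdm': run [30, 20, 16, 6, 1] end={s22} — reject; 4/4 deletions ∈↓L.
'mxxd': N↓-sim [30, 28, 22, 9, 1] end={s22} ∉↓L; 4/4 deletions ∈↓L.
'xmmxm': N↓-sim [30, 25, 21, 14, 6, 1] end={s22} ∉↓L; 5/5 deletions ∈↓L.
'dmmddx': N↓-sim [30, 20, 16, 10, 4, 2, 1] end={s22} ∉↓L; 6/6 single-dels accept.
6 words, ⪯-incomp.

min(Σ*\↓L) = [0, dxd, dmdm, mxxd, xmmxm, dmmddx].


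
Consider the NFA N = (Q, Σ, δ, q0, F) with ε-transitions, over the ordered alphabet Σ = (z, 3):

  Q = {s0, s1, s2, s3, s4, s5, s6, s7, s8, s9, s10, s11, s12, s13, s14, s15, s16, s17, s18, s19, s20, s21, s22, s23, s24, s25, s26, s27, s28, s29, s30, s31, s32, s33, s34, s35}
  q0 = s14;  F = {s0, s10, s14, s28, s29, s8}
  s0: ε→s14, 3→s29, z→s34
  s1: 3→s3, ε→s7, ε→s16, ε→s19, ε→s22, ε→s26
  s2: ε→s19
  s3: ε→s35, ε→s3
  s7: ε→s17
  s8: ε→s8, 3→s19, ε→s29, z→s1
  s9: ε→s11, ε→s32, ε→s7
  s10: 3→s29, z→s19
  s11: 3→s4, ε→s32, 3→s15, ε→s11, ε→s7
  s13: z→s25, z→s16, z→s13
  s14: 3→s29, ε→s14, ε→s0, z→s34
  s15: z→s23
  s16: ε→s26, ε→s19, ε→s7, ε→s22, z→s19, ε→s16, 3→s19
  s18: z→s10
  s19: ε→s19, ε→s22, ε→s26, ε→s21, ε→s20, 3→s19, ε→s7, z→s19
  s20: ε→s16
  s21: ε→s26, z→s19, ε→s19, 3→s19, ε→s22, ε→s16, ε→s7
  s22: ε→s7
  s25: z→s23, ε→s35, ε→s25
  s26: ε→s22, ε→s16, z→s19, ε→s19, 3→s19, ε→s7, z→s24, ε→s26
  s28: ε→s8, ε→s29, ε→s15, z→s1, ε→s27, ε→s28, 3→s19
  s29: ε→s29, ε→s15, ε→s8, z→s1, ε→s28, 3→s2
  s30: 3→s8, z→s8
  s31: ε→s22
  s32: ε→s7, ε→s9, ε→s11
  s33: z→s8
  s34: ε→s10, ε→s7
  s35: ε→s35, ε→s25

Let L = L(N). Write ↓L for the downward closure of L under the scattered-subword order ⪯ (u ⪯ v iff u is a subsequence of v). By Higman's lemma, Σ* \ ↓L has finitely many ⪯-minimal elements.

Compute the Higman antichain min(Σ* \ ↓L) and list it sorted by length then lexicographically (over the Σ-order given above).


min(Σ*\↓L) = [zz, 3z, 33].

|Q|=36, |F|=6, |δ|=95 (62 ε).
min D↑ (4 st, q0=0, F={3}): 0:z→1,3→2 1:z→3,3→2 2:z→3,3→3 3:z→3,3→3 [Hopcroft].
'zz': |S_i|=[24, 22, 14] end={s1,s16,s17,s19,s20,s21,s22,s23,s24,s25,s26,s3,…} ∉↓L; 2/2 del acc.
'3z': |S_i|=[24, 20, 14] end={s1,s16,s17,s19,s20,s21,s22,s23,s24,s25,s26,s3,…} ∉↓L; 2/2 del acc.
'33': N↓-sim [24, 20, 14] end={s16,s17,s19,s2,s20,s21,s22,s23,s24,s25,s26,s3,…} rej; 2/2 single-dels accept.
3 obstructions.


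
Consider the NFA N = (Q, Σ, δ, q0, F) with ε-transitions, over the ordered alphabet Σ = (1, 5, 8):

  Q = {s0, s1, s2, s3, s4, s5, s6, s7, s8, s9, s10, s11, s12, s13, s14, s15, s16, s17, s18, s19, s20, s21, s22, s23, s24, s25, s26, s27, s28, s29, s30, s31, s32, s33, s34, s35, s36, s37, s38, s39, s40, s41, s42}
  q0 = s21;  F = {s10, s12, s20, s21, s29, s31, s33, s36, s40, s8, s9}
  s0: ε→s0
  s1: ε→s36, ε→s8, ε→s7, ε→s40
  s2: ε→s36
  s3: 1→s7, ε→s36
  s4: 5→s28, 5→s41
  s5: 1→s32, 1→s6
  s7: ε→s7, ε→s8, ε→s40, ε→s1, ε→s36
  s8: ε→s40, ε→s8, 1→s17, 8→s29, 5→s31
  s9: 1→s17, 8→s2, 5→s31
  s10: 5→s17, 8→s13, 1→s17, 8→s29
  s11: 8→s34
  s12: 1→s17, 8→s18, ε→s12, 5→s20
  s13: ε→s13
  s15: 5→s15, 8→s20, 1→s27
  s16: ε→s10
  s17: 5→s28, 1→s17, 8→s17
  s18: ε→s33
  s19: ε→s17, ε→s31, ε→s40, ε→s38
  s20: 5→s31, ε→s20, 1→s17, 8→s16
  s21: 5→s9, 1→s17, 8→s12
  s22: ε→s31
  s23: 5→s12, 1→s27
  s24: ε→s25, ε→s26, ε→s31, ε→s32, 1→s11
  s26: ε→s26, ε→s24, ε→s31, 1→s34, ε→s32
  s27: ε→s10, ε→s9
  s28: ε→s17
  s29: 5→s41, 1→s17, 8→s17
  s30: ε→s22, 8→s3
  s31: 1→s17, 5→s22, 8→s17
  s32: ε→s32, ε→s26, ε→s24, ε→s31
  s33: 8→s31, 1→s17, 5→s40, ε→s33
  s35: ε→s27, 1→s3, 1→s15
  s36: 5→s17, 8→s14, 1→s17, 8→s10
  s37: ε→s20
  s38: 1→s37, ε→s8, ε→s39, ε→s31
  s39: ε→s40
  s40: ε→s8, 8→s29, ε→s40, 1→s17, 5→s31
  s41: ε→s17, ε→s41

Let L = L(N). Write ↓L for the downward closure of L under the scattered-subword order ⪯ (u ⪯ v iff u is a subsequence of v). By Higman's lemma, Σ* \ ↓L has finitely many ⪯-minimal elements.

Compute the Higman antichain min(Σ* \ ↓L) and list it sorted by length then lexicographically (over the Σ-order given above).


Antichain: [1, 558, 585, 8888].

|Q|=43, |F|=11, |δ|=106 (51 ε).
min D↑ (11 st, q0=0, F={1}): 0:1→1,5→2,8→3 1:1→1,5→1,8→1 2:1→1,5→4,8→5 3:1→1,5→6,8→7 4:1→1,5→4,8→1 5:1→1,5→1,8→8 6:1→1,5→4,8→8 7:1→1,5→9,8→4 8:1→1,5→1,8→10 9:1→1,5→4,8→10 10:1→1,5→1,8→1.
'1': N↓-sim [20, 2] end={s17,s28} — reject; 1/1 del acc.
'558': N↓-sim [20, 16, 5, 2] end={s17,s28} — reject; 3/3 single-dels accept.
'585': |S_i|=[20, 16, 10, 3] end={s17,s28,s41} — reject; 3/3 single-dels accept.
'8888': |S_i|=[20, 18, 14, 7, 2] end={s17,s28} rej; 4/4 single-dels accept.
4 words, ⪯-incomp.


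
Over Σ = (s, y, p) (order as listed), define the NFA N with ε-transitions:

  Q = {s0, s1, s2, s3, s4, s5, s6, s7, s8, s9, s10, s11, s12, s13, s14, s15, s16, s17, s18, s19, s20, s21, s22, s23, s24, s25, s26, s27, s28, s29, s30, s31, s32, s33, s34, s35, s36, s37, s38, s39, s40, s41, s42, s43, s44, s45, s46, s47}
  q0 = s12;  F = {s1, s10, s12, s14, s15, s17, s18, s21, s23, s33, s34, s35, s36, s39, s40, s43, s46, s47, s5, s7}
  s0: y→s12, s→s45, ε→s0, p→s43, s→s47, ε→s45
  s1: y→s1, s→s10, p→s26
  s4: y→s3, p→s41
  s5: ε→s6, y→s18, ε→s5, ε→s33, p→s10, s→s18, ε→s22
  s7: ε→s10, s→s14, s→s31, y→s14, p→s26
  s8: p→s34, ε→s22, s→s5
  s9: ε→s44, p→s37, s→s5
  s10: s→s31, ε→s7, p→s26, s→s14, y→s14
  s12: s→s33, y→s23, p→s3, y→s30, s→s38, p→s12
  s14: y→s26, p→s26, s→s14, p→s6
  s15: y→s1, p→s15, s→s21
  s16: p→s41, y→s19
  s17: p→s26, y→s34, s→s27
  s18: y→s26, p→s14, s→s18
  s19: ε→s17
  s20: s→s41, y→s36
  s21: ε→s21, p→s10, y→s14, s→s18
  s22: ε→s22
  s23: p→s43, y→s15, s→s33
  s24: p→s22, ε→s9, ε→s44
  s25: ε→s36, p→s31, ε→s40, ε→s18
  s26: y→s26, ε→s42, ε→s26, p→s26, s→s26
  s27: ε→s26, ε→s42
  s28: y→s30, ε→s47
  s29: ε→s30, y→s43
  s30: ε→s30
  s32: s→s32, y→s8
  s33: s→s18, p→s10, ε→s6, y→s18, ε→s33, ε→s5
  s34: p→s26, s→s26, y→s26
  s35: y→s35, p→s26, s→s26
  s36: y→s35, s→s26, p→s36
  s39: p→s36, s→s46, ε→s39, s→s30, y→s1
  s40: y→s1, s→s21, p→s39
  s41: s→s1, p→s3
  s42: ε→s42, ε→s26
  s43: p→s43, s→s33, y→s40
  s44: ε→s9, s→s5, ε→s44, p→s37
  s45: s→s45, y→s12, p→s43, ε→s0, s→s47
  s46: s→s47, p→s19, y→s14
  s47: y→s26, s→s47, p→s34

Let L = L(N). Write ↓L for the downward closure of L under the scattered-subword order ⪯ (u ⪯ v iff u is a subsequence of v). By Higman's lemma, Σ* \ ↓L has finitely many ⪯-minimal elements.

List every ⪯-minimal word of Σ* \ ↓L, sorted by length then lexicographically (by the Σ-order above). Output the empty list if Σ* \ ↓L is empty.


|Q|=48, |F|=20, |δ|=132 (34 ε).
min D↑ (19 st, q0=0, F={7}): 0:s→1,y→2,p→0 1:s→3,y→3,p→4 2:s→1,y→5,p→6 3:s→3,y→7,p→8 4:s→8,y→8,p→7 5:s→9,y→10,p→5 6:s→1,y→11,p→6 7:s→7,y→7,p→7 8:s→8,y→7,p→7 9:s→3,y→8,p→4 10:s→4,y→10,p→7 11:s→9,y→10,p→12 12:s→13,y→10,p→14 13:s→15,y→8,p→16 14:s→7,y→17,p→14 15:s→15,y→7,p→18 16:s→7,y→18,p→7 17:s→7,y→17,p→7 18:s→7,y→7,p→7 (ε-aug+det+¬).
'ssy': |S_i|=[30, 20, 9, 2] end={s26,s42} rej; 3/3 single-dels accept.
'syy': run [30, 20, 6, 2] end={s26,s42} — reject; 3/3 del acc.
'spp': |S_i|=[30, 20, 11, 3] end={s26,s42,s6} — reject; 3/3 single-dels accept.
'yyyp': |S_i|=[30, 27, 22, 10, 3] end={s26,s42,s6} ∉↓L; 4/4 del acc.
'ypypps': run [30, 27, 26, 21, 18, 9, 3] end={s26,s27,s42} ∉↓L; 6/6 deletions ∈↓L.
5 obstructions.

Antichain: [ssy, syy, spp, yyyp, ypypps].


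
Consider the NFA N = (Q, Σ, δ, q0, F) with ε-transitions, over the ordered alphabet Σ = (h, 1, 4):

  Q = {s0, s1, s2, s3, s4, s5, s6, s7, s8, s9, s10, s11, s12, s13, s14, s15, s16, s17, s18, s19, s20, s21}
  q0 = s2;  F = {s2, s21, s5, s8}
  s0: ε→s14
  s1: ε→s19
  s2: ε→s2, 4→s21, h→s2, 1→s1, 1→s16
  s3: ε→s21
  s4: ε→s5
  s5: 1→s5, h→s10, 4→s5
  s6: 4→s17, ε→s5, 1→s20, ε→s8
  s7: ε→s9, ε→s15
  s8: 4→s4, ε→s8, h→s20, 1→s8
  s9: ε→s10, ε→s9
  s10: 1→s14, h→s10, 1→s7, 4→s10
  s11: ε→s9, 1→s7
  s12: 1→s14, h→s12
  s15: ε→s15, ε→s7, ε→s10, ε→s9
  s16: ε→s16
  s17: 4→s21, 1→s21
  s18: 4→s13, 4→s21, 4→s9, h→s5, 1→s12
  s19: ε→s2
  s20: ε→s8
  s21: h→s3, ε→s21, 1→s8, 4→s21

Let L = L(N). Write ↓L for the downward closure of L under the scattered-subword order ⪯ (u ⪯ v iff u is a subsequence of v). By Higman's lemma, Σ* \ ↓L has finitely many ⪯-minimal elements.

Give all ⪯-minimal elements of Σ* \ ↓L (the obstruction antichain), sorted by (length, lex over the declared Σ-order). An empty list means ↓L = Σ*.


|Q|=22, |F|=4, |δ|=50 (21 ε).
min D↑ (5 st, q0=0, F={4}): 0:h→0,1→0,4→1 1:h→1,1→2,4→1 2:h→2,1→2,4→3 3:h→4,1→3,4→3 4:h→4,1→4,4→4 [Hopcroft].
'414h': run [15, 11, 9, 7, 5] end={s10,s14,s15,s7,s9} ∉↓L; 4/4 single-dels accept.
1 minimals (antichain).

Antichain: [414h].


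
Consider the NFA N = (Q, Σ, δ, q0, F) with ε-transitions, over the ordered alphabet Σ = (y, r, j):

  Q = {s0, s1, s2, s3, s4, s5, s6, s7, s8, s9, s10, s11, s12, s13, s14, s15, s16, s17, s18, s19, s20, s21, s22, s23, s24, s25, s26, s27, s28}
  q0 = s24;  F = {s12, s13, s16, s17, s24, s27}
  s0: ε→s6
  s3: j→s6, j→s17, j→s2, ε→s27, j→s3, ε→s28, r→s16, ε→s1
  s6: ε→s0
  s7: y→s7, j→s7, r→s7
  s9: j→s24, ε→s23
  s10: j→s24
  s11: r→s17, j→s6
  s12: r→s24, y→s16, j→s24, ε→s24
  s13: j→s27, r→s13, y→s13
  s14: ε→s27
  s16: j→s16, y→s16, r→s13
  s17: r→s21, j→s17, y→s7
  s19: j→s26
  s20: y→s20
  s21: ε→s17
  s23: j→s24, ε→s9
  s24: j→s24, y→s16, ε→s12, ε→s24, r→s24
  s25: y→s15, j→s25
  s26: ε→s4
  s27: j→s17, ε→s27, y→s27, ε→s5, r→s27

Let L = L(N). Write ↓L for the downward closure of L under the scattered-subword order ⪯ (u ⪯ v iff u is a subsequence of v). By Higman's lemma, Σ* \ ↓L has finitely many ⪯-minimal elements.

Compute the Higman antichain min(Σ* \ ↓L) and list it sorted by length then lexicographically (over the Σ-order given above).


|Q|=29, |F|=6, |δ|=50 (15 ε).
min D↑ (6 st, q0=0, F={5}): 0:y→1,r→0,j→0 1:y→1,r→2,j→1 2:y→2,r→2,j→3 3:y→3,r→3,j→4 4:y→5,r→4,j→4 5:y→5,r→5,j→5 [Hopcroft].
'yrjjy': N↓-sim [9, 7, 6, 5, 3, 1] end={s7} — reject; 5/5 single-dels accept.
1 words, ⪯-incomp.

min(Σ*\↓L) = [yrjjy].


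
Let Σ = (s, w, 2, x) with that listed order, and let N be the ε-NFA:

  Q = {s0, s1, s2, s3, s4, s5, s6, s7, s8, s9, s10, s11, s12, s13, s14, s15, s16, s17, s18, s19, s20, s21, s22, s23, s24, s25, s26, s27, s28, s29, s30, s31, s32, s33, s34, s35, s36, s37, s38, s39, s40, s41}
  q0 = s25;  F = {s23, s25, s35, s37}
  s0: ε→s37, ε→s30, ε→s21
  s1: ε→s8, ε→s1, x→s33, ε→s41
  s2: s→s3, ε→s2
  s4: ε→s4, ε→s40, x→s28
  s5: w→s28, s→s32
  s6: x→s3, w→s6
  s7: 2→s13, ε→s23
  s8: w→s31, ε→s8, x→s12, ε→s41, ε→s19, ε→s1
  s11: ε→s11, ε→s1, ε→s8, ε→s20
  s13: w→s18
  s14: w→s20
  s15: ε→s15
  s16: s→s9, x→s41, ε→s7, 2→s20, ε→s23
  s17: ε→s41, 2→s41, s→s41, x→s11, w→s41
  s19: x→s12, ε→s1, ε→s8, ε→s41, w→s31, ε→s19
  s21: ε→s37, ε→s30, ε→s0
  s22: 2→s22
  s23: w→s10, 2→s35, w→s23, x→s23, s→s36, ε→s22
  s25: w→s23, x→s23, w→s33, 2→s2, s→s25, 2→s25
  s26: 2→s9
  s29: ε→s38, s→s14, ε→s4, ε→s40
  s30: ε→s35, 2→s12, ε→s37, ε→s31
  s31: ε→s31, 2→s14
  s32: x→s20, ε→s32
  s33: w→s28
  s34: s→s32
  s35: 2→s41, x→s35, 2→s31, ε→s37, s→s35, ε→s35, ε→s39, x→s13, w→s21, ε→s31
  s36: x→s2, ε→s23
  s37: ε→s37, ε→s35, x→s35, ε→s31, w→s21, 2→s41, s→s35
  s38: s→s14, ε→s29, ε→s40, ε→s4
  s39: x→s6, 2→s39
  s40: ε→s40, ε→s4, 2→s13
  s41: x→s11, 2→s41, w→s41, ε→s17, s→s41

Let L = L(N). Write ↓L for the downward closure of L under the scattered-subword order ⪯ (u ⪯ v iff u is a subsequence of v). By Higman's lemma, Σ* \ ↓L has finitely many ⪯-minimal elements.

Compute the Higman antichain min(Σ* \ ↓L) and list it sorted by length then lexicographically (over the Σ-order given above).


Antichain: [w22, x22].

|Q|=42, |F|=4, |δ|=111 (52 ε).
min D↑ (4 st, q0=0, F={3}): 0:s→0,w→1,2→0,x→1 1:s→1,w→1,2→2,x→1 2:s→2,w→2,2→3,x→2 3:s→3,w→3,2→3,x→3 (ε-aug+det+¬).
'w22': |S_i|=[28, 27, 23, 16] end={s1,s11,s12,s14,s17,s19,s20,s22,s28,s3,s31,s33,…} — reject; 3/3 del acc.
'x22': |S_i|=[28, 27, 23, 16] end={s1,s11,s12,s14,s17,s19,s20,s22,s28,s3,s31,s33,…} rej; 3/3 del acc.
2 obstructions.


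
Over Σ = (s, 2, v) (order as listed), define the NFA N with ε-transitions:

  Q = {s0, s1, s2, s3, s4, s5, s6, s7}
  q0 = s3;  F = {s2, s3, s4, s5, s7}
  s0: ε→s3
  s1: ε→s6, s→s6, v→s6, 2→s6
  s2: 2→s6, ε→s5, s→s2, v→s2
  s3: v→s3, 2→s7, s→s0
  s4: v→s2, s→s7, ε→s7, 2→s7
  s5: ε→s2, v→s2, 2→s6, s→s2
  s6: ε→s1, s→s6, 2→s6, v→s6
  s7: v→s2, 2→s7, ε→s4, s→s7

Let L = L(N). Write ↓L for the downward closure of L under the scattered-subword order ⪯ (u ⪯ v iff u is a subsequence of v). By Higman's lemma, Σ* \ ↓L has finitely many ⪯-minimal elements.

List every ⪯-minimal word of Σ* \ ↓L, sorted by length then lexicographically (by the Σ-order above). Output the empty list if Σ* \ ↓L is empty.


min(Σ*\↓L) = [2v2].

|Q|=8, |F|=5, |δ|=28 (7 ε).
min D↑ (4 st, q0=0, F={3}): 0:s→0,2→1,v→0 1:s→1,2→1,v→2 2:s→2,2→3,v→2 3:s→3,2→3,v→3 (ε-aug+det+¬).
'2v2': |S_i|=[8, 6, 4, 2] end={s1,s6} — reject; 3/3 single-dels accept.
1 minimals (antichain).


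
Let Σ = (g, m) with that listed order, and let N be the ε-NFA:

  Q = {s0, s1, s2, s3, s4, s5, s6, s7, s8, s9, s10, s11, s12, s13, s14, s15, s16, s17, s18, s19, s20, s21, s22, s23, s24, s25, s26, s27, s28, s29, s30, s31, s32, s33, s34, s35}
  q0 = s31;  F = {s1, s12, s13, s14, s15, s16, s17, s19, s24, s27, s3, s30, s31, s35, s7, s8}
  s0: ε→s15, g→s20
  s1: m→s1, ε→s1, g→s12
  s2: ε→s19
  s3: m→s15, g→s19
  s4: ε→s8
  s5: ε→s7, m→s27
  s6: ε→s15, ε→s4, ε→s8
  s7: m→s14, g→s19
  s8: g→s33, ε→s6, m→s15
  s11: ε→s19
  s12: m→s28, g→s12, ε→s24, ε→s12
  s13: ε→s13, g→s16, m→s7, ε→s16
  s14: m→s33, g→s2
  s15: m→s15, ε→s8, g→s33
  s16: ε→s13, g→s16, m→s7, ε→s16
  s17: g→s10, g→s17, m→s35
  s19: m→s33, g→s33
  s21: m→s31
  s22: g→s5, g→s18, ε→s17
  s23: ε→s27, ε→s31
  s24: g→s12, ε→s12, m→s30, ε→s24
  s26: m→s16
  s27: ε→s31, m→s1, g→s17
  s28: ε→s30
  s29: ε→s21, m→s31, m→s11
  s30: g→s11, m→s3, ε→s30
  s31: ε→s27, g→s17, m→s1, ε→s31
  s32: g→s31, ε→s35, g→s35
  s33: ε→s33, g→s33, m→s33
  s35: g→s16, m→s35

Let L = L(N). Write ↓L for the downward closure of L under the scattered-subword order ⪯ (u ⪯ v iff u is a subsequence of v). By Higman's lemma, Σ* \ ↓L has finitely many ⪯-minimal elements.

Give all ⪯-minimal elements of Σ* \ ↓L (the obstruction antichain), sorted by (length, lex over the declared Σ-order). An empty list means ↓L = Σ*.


|Q|=36, |F|=16, |δ|=75 (30 ε).
min D↑ (13 st, q0=0, F={11}): 0:g→1,m→2 1:g→1,m→3 2:g→4,m→2 3:g→5,m→3 4:g→4,m→6 5:g→5,m→7 6:g→8,m→9 7:g→8,m→10 8:g→11,m→11 9:g→8,m→12 10:g→8,m→11 11:g→11,m→11 12:g→11,m→12 [Hopcroft].
'mgmgg': run [23, 19, 17, 13, 4, 1] end={s33} rej; 5/5 del acc.
'mgmgm': N↓-sim [23, 19, 17, 13, 4, 1] end={s33} ∉↓L; 5/5 deletions ∈↓L.
'gmgmmm': run [23, 20, 16, 8, 5, 4, 1] end={s33} rej; 6/6 del acc.
'mgmmmg': run [23, 19, 17, 13, 9, 5, 1] end={s33} ∉↓L; 6/6 deletions ∈↓L.
4 obstructions.

Antichain: [mgmgg, mgmgm, gmgmmm, mgmmmg].
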